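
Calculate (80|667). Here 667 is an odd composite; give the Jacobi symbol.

Pull out 2^4: since 667 ≡ 3 (mod 8), (2/667) = -1, so (2/667)^4 = +1.
Reciprocity: 5 ≡ 1 and 667 ≡ 3 (mod 4), so (5/667) = +(667/5).
Reduce top mod 5: now compute (2/5).
Pull out 2: since 5 ≡ 5 (mod 8), (2/5) = -1.
Reached (1/5) = 1. Collecting the sign flips along the way, the symbol is -1.

-1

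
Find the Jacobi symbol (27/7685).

-1

Reciprocity: 27 ≡ 3 and 7685 ≡ 1 (mod 4), so (27/7685) = +(7685/27).
Reduce top mod 27: now compute (17/27).
Reciprocity: 17 ≡ 1 and 27 ≡ 3 (mod 4), so (17/27) = +(27/17).
Reduce top mod 17: now compute (10/17).
Pull out 2: since 17 ≡ 1 (mod 8), (2/17) = +1.
Reciprocity: 5 ≡ 1 and 17 ≡ 1 (mod 4), so (5/17) = +(17/5).
Reduce top mod 5: now compute (2/5).
Pull out 2: since 5 ≡ 5 (mod 8), (2/5) = -1.
Reached (1/5) = 1. Collecting the sign flips along the way, the symbol is -1.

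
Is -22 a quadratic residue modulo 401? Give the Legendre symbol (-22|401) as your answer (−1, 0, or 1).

1

First reduce: -22 ≡ 379 (mod 401).
Reciprocity: 379 ≡ 3 and 401 ≡ 1 (mod 4), so (379/401) = +(401/379).
Reduce top mod 379: now compute (22/379).
Pull out 2: since 379 ≡ 3 (mod 8), (2/379) = -1.
Reciprocity: 11 ≡ 3 and 379 ≡ 3 (mod 4), so (11/379) = −(379/11).
Reduce top mod 11: now compute (5/11).
Reciprocity: 5 ≡ 1 and 11 ≡ 3 (mod 4), so (5/11) = +(11/5).
Reduce top mod 5: now compute (1/5).
Reached (1/5) = 1. Collecting the sign flips along the way, the symbol is +1.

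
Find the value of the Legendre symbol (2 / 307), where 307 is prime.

-1

Pull out 2: since 307 ≡ 3 (mod 8), (2/307) = -1.
Reached (1/307) = 1. Collecting the sign flips along the way, the symbol is -1.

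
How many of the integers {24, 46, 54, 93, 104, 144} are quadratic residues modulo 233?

(24/233) = -1 → non-residue.
(46/233) = +1 → QR.
(54/233) = -1 → non-residue.
(93/233) = -1 → non-residue.
(104/233) = +1 → QR.
(144/233) = +1 → QR.
Total quadratic residues among the 6: 3.

3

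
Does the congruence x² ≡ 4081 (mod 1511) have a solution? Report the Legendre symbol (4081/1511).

First reduce: 4081 ≡ 1059 (mod 1511).
Reciprocity: 1059 ≡ 3 and 1511 ≡ 3 (mod 4), so (1059/1511) = −(1511/1059).
Reduce top mod 1059: now compute (452/1059).
Pull out 2^2: since 1059 ≡ 3 (mod 8), (2/1059) = -1, so (2/1059)^2 = +1.
Reciprocity: 113 ≡ 1 and 1059 ≡ 3 (mod 4), so (113/1059) = +(1059/113).
Reduce top mod 113: now compute (42/113).
Pull out 2: since 113 ≡ 1 (mod 8), (2/113) = +1.
Reciprocity: 21 ≡ 1 and 113 ≡ 1 (mod 4), so (21/113) = +(113/21).
Reduce top mod 21: now compute (8/21).
Pull out 2^3: since 21 ≡ 5 (mod 8), (2/21) = -1, so (2/21)^3 = -1.
Reached (1/21) = 1. Collecting the sign flips along the way, the symbol is +1.

1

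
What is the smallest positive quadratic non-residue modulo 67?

2

(2/67) = −1, so 2 is the smallest positive non-residue mod 67.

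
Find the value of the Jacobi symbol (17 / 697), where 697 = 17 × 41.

Reciprocity: 17 ≡ 1 and 697 ≡ 1 (mod 4), so (17/697) = +(697/17).
Reduce top mod 17: now compute (0/17).
Top reduces to 0: gcd > 1, so the symbol is 0.

0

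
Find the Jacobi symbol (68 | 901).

0

Pull out 2^2: since 901 ≡ 5 (mod 8), (2/901) = -1, so (2/901)^2 = +1.
Reciprocity: 17 ≡ 1 and 901 ≡ 1 (mod 4), so (17/901) = +(901/17).
Reduce top mod 17: now compute (0/17).
Top reduces to 0: gcd > 1, so the symbol is 0.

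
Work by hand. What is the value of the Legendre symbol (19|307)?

1

Reciprocity: 19 ≡ 3 and 307 ≡ 3 (mod 4), so (19/307) = −(307/19).
Reduce top mod 19: now compute (3/19).
Reciprocity: 3 ≡ 3 and 19 ≡ 3 (mod 4), so (3/19) = −(19/3).
Reduce top mod 3: now compute (1/3).
Reached (1/3) = 1. Collecting the sign flips along the way, the symbol is +1.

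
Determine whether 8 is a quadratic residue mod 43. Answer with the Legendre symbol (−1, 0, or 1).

Euler's criterion: (8/43) ≡ 8^21 (mod 43).
8^2 ≡ 21 (mod 43)
8^4 ≡ 11 (mod 43)
8^8 ≡ 35 (mod 43)
8^16 ≡ 21 (mod 43)
8^21 = 8^(16+4+1) ≡ 42 (mod 43).
Result is 42 ≡ −1, so (8/43) = −1.

-1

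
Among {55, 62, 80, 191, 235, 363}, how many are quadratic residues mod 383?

4

(55/383) = +1 → QR.
(62/383) = +1 → QR.
(80/383) = -1 → non-residue.
(191/383) = -1 → non-residue.
(235/383) = +1 → QR.
(363/383) = +1 → QR.
Total quadratic residues among the 6: 4.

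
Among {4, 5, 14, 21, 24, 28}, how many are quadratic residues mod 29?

4

(4/29) = +1 → QR.
(5/29) = +1 → QR.
(14/29) = -1 → non-residue.
(21/29) = -1 → non-residue.
(24/29) = +1 → QR.
(28/29) = +1 → QR.
Total quadratic residues among the 6: 4.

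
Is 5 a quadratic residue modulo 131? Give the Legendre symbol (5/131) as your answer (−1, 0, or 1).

1

Reciprocity: 5 ≡ 1 and 131 ≡ 3 (mod 4), so (5/131) = +(131/5).
Reduce top mod 5: now compute (1/5).
Reached (1/5) = 1. Collecting the sign flips along the way, the symbol is +1.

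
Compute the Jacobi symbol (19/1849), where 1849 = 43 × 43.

1

Reciprocity: 19 ≡ 3 and 1849 ≡ 1 (mod 4), so (19/1849) = +(1849/19).
Reduce top mod 19: now compute (6/19).
Pull out 2: since 19 ≡ 3 (mod 8), (2/19) = -1.
Reciprocity: 3 ≡ 3 and 19 ≡ 3 (mod 4), so (3/19) = −(19/3).
Reduce top mod 3: now compute (1/3).
Reached (1/3) = 1. Collecting the sign flips along the way, the symbol is +1.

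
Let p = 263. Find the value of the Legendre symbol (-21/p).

First reduce: -21 ≡ 242 (mod 263).
Pull out 2: since 263 ≡ 7 (mod 8), (2/263) = +1.
Reciprocity: 121 ≡ 1 and 263 ≡ 3 (mod 4), so (121/263) = +(263/121).
Reduce top mod 121: now compute (21/121).
Reciprocity: 21 ≡ 1 and 121 ≡ 1 (mod 4), so (21/121) = +(121/21).
Reduce top mod 21: now compute (16/21).
Pull out 2^4: since 21 ≡ 5 (mod 8), (2/21) = -1, so (2/21)^4 = +1.
Reached (1/21) = 1. Collecting the sign flips along the way, the symbol is +1.

1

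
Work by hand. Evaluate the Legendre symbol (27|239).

Reciprocity: 27 ≡ 3 and 239 ≡ 3 (mod 4), so (27/239) = −(239/27).
Reduce top mod 27: now compute (23/27).
Reciprocity: 23 ≡ 3 and 27 ≡ 3 (mod 4), so (23/27) = −(27/23).
Reduce top mod 23: now compute (4/23).
Pull out 2^2: since 23 ≡ 7 (mod 8), (2/23) = +1, so (2/23)^2 = +1.
Reached (1/23) = 1. Collecting the sign flips along the way, the symbol is +1.

1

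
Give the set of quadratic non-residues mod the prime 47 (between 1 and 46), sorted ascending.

5, 10, 11, 13, 15, 19, 20, 22, 23, 26, 29, 30, 31, 33, 35, 38, 39, 40, 41, 43, 44, 45, 46

Square k = 1,…,23 (k and 47−k give the same square):
1²=1, 2²=4, 3²=9, 4²=16, 5²=25, 6²=36, 7²≡2, 8²≡17, 9²≡34, 10²≡6, 11²≡27, 12²≡3, 13²≡28, 14²≡8, 15²≡37, 16²≡21, 17²≡7, 18²≡42, 19²≡32, 20²≡24, 21²≡18, 22²≡14, 23²≡12 (mod 47).
The residues are {1, 2, 3, 4, 6, 7, 8, 9, 12, 14, 16, 17, 18, 21, 24, 25, 27, 28, 32, 34, 36, 37, 42}; the non-residues are the remaining 23 nonzero classes.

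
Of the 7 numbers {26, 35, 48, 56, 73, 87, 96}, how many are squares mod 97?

4

(26/97) = -1 → non-residue.
(35/97) = +1 → QR.
(48/97) = +1 → QR.
(56/97) = -1 → non-residue.
(73/97) = +1 → QR.
(87/97) = -1 → non-residue.
(96/97) = +1 → QR.
Total quadratic residues among the 7: 4.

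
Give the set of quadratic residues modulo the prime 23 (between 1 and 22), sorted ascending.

1, 2, 3, 4, 6, 8, 9, 12, 13, 16, 18

Square k = 1,…,11 (k and 23−k give the same square):
1²=1, 2²=4, 3²=9, 4²=16, 5²≡2, 6²≡13, 7²≡3, 8²≡18, 9²≡12, 10²≡8, 11²≡6 (mod 23).
So the quadratic residues mod 23 are {1, 2, 3, 4, 6, 8, 9, 12, 13, 16, 18}.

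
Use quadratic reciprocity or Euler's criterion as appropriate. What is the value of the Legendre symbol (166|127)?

First reduce: 166 ≡ 39 (mod 127).
Reciprocity: 39 ≡ 3 and 127 ≡ 3 (mod 4), so (39/127) = −(127/39).
Reduce top mod 39: now compute (10/39).
Pull out 2: since 39 ≡ 7 (mod 8), (2/39) = +1.
Reciprocity: 5 ≡ 1 and 39 ≡ 3 (mod 4), so (5/39) = +(39/5).
Reduce top mod 5: now compute (4/5).
Pull out 2^2: since 5 ≡ 5 (mod 8), (2/5) = -1, so (2/5)^2 = +1.
Reached (1/5) = 1. Collecting the sign flips along the way, the symbol is -1.

-1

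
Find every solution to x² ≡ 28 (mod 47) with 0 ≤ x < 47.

13, 34

Since 47 ≡ 3 (mod 4), a square root of 28 is 28^((47+1)/4) = 28^12 mod 47.
Repeated squaring: 28^2≡32, 28^4≡37, 28^8≡6 (mod 47).
28^12 = 28^(8+4) ≡ 34 (mod 47).
Check: 34² = 1156 ≡ 28 (mod 47). The two roots are 13 and 34.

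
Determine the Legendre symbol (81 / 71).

Euler's criterion: (81/71) ≡ 10^35 (mod 71).
10^2 ≡ 29 (mod 71)
10^4 ≡ 60 (mod 71)
10^8 ≡ 50 (mod 71)
10^16 ≡ 15 (mod 71)
10^32 ≡ 12 (mod 71)
10^35 = 10^(32+2+1) ≡ 1 (mod 71).
Result is 1, so (81/71) = 1.

1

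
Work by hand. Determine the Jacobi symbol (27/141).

0

Reciprocity: 27 ≡ 3 and 141 ≡ 1 (mod 4), so (27/141) = +(141/27).
Reduce top mod 27: now compute (6/27).
Pull out 2: since 27 ≡ 3 (mod 8), (2/27) = -1.
Reciprocity: 3 ≡ 3 and 27 ≡ 3 (mod 4), so (3/27) = −(27/3).
Reduce top mod 3: now compute (0/3).
Top reduces to 0: gcd > 1, so the symbol is 0.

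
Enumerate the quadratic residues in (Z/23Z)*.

Square k = 1,…,11 (k and 23−k give the same square):
1²=1, 2²=4, 3²=9, 4²=16, 5²≡2, 6²≡13, 7²≡3, 8²≡18, 9²≡12, 10²≡8, 11²≡6 (mod 23).
So the quadratic residues mod 23 are {1, 2, 3, 4, 6, 8, 9, 12, 13, 16, 18}.

1,2,3,4,6,8,9,12,13,16,18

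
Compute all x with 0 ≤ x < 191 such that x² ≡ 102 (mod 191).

Since 191 ≡ 3 (mod 4), a square root of 102 is 102^((191+1)/4) = 102^48 mod 191.
Repeated squaring: 102^2≡90, 102^4≡78, 102^8≡163, 102^16≡20, 102^32≡18 (mod 191).
102^48 = 102^(32+16) ≡ 169 (mod 191).
Check: 169² = 28561 ≡ 102 (mod 191). The two roots are 22 and 169.

22, 169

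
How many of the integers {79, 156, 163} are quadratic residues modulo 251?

2

(79/251) = +1 → QR.
(156/251) = +1 → QR.
(163/251) = -1 → non-residue.
Total quadratic residues among the 3: 2.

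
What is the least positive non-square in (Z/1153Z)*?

(2/1153) = +1, so 2 is a residue.
(3/1153) = +1, so 3 is a residue.
(4/1153) = +1, so 4 is a residue.
(5/1153) = −1, so 5 is the smallest positive non-residue mod 1153.

5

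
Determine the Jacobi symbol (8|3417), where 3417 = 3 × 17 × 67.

1

Pull out 2^3: since 3417 ≡ 1 (mod 8), (2/3417) = +1, so (2/3417)^3 = +1.
Reached (1/3417) = 1. Collecting the sign flips along the way, the symbol is +1.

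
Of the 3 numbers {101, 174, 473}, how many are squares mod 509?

3

(101/509) = +1 → QR.
(174/509) = +1 → QR.
(473/509) = +1 → QR.
Total quadratic residues among the 3: 3.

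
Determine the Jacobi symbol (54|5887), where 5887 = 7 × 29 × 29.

-1

Pull out 2: since 5887 ≡ 7 (mod 8), (2/5887) = +1.
Reciprocity: 27 ≡ 3 and 5887 ≡ 3 (mod 4), so (27/5887) = −(5887/27).
Reduce top mod 27: now compute (1/27).
Reached (1/27) = 1. Collecting the sign flips along the way, the symbol is -1.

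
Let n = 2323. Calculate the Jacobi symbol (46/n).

0

Pull out 2: since 2323 ≡ 3 (mod 8), (2/2323) = -1.
Reciprocity: 23 ≡ 3 and 2323 ≡ 3 (mod 4), so (23/2323) = −(2323/23).
Reduce top mod 23: now compute (0/23).
Top reduces to 0: gcd > 1, so the symbol is 0.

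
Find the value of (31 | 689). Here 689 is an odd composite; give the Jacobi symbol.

Reciprocity: 31 ≡ 3 and 689 ≡ 1 (mod 4), so (31/689) = +(689/31).
Reduce top mod 31: now compute (7/31).
Reciprocity: 7 ≡ 3 and 31 ≡ 3 (mod 4), so (7/31) = −(31/7).
Reduce top mod 7: now compute (3/7).
Reciprocity: 3 ≡ 3 and 7 ≡ 3 (mod 4), so (3/7) = −(7/3).
Reduce top mod 3: now compute (1/3).
Reached (1/3) = 1. Collecting the sign flips along the way, the symbol is +1.

1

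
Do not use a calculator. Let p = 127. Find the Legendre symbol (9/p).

1

Reciprocity: 9 ≡ 1 and 127 ≡ 3 (mod 4), so (9/127) = +(127/9).
Reduce top mod 9: now compute (1/9).
Reached (1/9) = 1. Collecting the sign flips along the way, the symbol is +1.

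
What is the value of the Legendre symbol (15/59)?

Euler's criterion: (15/59) ≡ 15^29 (mod 59).
15^2 ≡ 48 (mod 59)
15^4 ≡ 3 (mod 59)
15^8 ≡ 9 (mod 59)
15^16 ≡ 22 (mod 59)
15^29 = 15^(16+8+4+1) ≡ 1 (mod 59).
Result is 1, so (15/59) = 1.

1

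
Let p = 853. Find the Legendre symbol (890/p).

-1

First reduce: 890 ≡ 37 (mod 853).
Reciprocity: 37 ≡ 1 and 853 ≡ 1 (mod 4), so (37/853) = +(853/37).
Reduce top mod 37: now compute (2/37).
Pull out 2: since 37 ≡ 5 (mod 8), (2/37) = -1.
Reached (1/37) = 1. Collecting the sign flips along the way, the symbol is -1.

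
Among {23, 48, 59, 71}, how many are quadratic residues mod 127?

(23/127) = -1 → non-residue.
(48/127) = -1 → non-residue.
(59/127) = -1 → non-residue.
(71/127) = +1 → QR.
Total quadratic residues among the 4: 1.

1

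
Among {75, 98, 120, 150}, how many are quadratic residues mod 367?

2

(75/367) = -1 → non-residue.
(98/367) = +1 → QR.
(120/367) = +1 → QR.
(150/367) = -1 → non-residue.
Total quadratic residues among the 4: 2.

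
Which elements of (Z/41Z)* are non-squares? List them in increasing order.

Square k = 1,…,20 (k and 41−k give the same square):
1²=1, 2²=4, 3²=9, 4²=16, 5²=25, 6²=36, 7²≡8, 8²≡23, 9²≡40, 10²≡18, 11²≡39, 12²≡21, 13²≡5, 14²≡32, 15²≡20, 16²≡10, 17²≡2, 18²≡37, 19²≡33, 20²≡31 (mod 41).
The residues are {1, 2, 4, 5, 8, 9, 10, 16, 18, 20, 21, 23, 25, 31, 32, 33, 36, 37, 39, 40}; the non-residues are the remaining 20 nonzero classes.

3 6 7 11 12 13 14 15 17 19 22 24 26 27 28 29 30 34 35 38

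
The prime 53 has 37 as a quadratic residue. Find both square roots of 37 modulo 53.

53 ≡ 1 (mod 4), so we find a root by search.
Trying successive values, 14² = 196 ≡ 37 (mod 53). The other root is 53 − 14 = 39.

14, 39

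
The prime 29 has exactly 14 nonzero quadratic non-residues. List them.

2, 3, 8, 10, 11, 12, 14, 15, 17, 18, 19, 21, 26, 27

Square k = 1,…,14 (k and 29−k give the same square):
1²=1, 2²=4, 3²=9, 4²=16, 5²=25, 6²≡7, 7²≡20, 8²≡6, 9²≡23, 10²≡13, 11²≡5, 12²≡28, 13²≡24, 14²≡22 (mod 29).
The residues are {1, 4, 5, 6, 7, 9, 13, 16, 20, 22, 23, 24, 25, 28}; the non-residues are the remaining 14 nonzero classes.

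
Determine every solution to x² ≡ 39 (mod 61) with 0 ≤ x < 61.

10, 51

61 ≡ 1 (mod 4), so we find a root by search.
Trying successive values, 10² = 100 ≡ 39 (mod 61). The other root is 61 − 10 = 51.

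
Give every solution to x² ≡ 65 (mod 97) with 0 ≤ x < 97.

29, 68

97 ≡ 1 (mod 4), so we find a root by search.
Trying successive values, 29² = 841 ≡ 65 (mod 97). The other root is 97 − 29 = 68.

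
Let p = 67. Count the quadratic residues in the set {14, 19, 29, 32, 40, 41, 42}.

4

(14/67) = +1 → QR.
(19/67) = +1 → QR.
(29/67) = +1 → QR.
(32/67) = -1 → non-residue.
(40/67) = +1 → QR.
(41/67) = -1 → non-residue.
(42/67) = -1 → non-residue.
Total quadratic residues among the 7: 4.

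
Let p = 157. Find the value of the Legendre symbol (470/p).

1

First reduce: 470 ≡ 156 (mod 157).
Pull out 2^2: since 157 ≡ 5 (mod 8), (2/157) = -1, so (2/157)^2 = +1.
Reciprocity: 39 ≡ 3 and 157 ≡ 1 (mod 4), so (39/157) = +(157/39).
Reduce top mod 39: now compute (1/39).
Reached (1/39) = 1. Collecting the sign flips along the way, the symbol is +1.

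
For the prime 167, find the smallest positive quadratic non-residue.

(2/167) = +1, so 2 is a residue.
(3/167) = +1, so 3 is a residue.
(4/167) = +1, so 4 is a residue.
(5/167) = −1, so 5 is the smallest positive non-residue mod 167.

5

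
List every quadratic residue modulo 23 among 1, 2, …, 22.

Square k = 1,…,11 (k and 23−k give the same square):
1²=1, 2²=4, 3²=9, 4²=16, 5²≡2, 6²≡13, 7²≡3, 8²≡18, 9²≡12, 10²≡8, 11²≡6 (mod 23).
So the quadratic residues mod 23 are {1, 2, 3, 4, 6, 8, 9, 12, 13, 16, 18}.

1 2 3 4 6 8 9 12 13 16 18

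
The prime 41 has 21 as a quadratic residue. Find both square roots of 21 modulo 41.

41 ≡ 1 (mod 4), so we find a root by search.
Trying successive values, 12² = 144 ≡ 21 (mod 41). The other root is 41 − 12 = 29.

12, 29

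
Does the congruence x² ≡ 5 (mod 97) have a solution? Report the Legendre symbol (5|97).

Euler's criterion: (5/97) ≡ 5^48 (mod 97).
5^2 ≡ 25 (mod 97)
5^4 ≡ 43 (mod 97)
5^8 ≡ 6 (mod 97)
5^16 ≡ 36 (mod 97)
5^32 ≡ 35 (mod 97)
5^48 = 5^(32+16) ≡ 96 (mod 97).
Result is 96 ≡ −1, so (5/97) = −1.

-1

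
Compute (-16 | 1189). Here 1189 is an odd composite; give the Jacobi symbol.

First reduce: -16 ≡ 1173 (mod 1189).
Reciprocity: 1173 ≡ 1 and 1189 ≡ 1 (mod 4), so (1173/1189) = +(1189/1173).
Reduce top mod 1173: now compute (16/1173).
Pull out 2^4: since 1173 ≡ 5 (mod 8), (2/1173) = -1, so (2/1173)^4 = +1.
Reached (1/1173) = 1. Collecting the sign flips along the way, the symbol is +1.

1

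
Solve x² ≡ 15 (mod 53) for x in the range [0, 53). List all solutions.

53 ≡ 1 (mod 4), so we find a root by search.
Trying successive values, 11² = 121 ≡ 15 (mod 53). The other root is 53 − 11 = 42.

11, 42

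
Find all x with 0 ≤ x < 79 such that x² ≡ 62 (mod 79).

Since 79 ≡ 3 (mod 4), a square root of 62 is 62^((79+1)/4) = 62^20 mod 79.
Repeated squaring: 62^2≡52, 62^4≡18, 62^8≡8, 62^16≡64 (mod 79).
62^20 = 62^(16+4) ≡ 46 (mod 79).
Check: 46² = 2116 ≡ 62 (mod 79). The two roots are 33 and 46.

33, 46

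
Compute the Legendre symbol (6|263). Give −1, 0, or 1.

1

Pull out 2: since 263 ≡ 7 (mod 8), (2/263) = +1.
Reciprocity: 3 ≡ 3 and 263 ≡ 3 (mod 4), so (3/263) = −(263/3).
Reduce top mod 3: now compute (2/3).
Pull out 2: since 3 ≡ 3 (mod 8), (2/3) = -1.
Reached (1/3) = 1. Collecting the sign flips along the way, the symbol is +1.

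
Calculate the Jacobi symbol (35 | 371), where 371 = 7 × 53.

0

Reciprocity: 35 ≡ 3 and 371 ≡ 3 (mod 4), so (35/371) = −(371/35).
Reduce top mod 35: now compute (21/35).
Reciprocity: 21 ≡ 1 and 35 ≡ 3 (mod 4), so (21/35) = +(35/21).
Reduce top mod 21: now compute (14/21).
Pull out 2: since 21 ≡ 5 (mod 8), (2/21) = -1.
Reciprocity: 7 ≡ 3 and 21 ≡ 1 (mod 4), so (7/21) = +(21/7).
Reduce top mod 7: now compute (0/7).
Top reduces to 0: gcd > 1, so the symbol is 0.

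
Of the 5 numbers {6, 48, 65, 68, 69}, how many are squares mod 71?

2

(6/71) = +1 → QR.
(48/71) = +1 → QR.
(65/71) = -1 → non-residue.
(68/71) = -1 → non-residue.
(69/71) = -1 → non-residue.
Total quadratic residues among the 5: 2.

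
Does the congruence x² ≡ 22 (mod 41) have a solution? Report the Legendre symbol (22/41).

Euler's criterion: (22/41) ≡ 22^20 (mod 41).
22^2 ≡ 33 (mod 41)
22^4 ≡ 23 (mod 41)
22^8 ≡ 37 (mod 41)
22^16 ≡ 16 (mod 41)
22^20 = 22^(16+4) ≡ 40 (mod 41).
Result is 40 ≡ −1, so (22/41) = −1.

-1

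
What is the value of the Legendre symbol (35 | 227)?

-1

Reciprocity: 35 ≡ 3 and 227 ≡ 3 (mod 4), so (35/227) = −(227/35).
Reduce top mod 35: now compute (17/35).
Reciprocity: 17 ≡ 1 and 35 ≡ 3 (mod 4), so (17/35) = +(35/17).
Reduce top mod 17: now compute (1/17).
Reached (1/17) = 1. Collecting the sign flips along the way, the symbol is -1.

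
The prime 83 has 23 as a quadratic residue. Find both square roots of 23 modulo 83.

Since 83 ≡ 3 (mod 4), a square root of 23 is 23^((83+1)/4) = 23^21 mod 83.
Repeated squaring: 23^2≡31, 23^4≡48, 23^8≡63, 23^16≡68 (mod 83).
23^21 = 23^(16+4+1) ≡ 40 (mod 83).
Check: 40² = 1600 ≡ 23 (mod 83). The two roots are 40 and 43.

40, 43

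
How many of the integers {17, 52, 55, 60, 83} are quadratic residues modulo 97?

0

(17/97) = -1 → non-residue.
(52/97) = -1 → non-residue.
(55/97) = -1 → non-residue.
(60/97) = -1 → non-residue.
(83/97) = -1 → non-residue.
Total quadratic residues among the 5: 0.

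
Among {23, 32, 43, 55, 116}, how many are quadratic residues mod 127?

(23/127) = -1 → non-residue.
(32/127) = +1 → QR.
(43/127) = -1 → non-residue.
(55/127) = -1 → non-residue.
(116/127) = -1 → non-residue.
Total quadratic residues among the 5: 1.

1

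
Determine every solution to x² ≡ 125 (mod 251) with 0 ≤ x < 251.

80, 171

Since 251 ≡ 3 (mod 4), a square root of 125 is 125^((251+1)/4) = 125^63 mod 251.
Repeated squaring: 125^2≡63, 125^4≡204, 125^8≡201, 125^16≡241, 125^32≡100 (mod 251).
125^63 = 125^(32+16+8+4+2+1) ≡ 80 (mod 251).
Check: 80² = 6400 ≡ 125 (mod 251). The two roots are 80 and 171.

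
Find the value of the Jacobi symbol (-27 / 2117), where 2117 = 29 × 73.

First reduce: -27 ≡ 2090 (mod 2117).
Pull out 2: since 2117 ≡ 5 (mod 8), (2/2117) = -1.
Reciprocity: 1045 ≡ 1 and 2117 ≡ 1 (mod 4), so (1045/2117) = +(2117/1045).
Reduce top mod 1045: now compute (27/1045).
Reciprocity: 27 ≡ 3 and 1045 ≡ 1 (mod 4), so (27/1045) = +(1045/27).
Reduce top mod 27: now compute (19/27).
Reciprocity: 19 ≡ 3 and 27 ≡ 3 (mod 4), so (19/27) = −(27/19).
Reduce top mod 19: now compute (8/19).
Pull out 2^3: since 19 ≡ 3 (mod 8), (2/19) = -1, so (2/19)^3 = -1.
Reached (1/19) = 1. Collecting the sign flips along the way, the symbol is -1.

-1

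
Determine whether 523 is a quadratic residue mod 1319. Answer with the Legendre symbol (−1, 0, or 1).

Reciprocity: 523 ≡ 3 and 1319 ≡ 3 (mod 4), so (523/1319) = −(1319/523).
Reduce top mod 523: now compute (273/523).
Reciprocity: 273 ≡ 1 and 523 ≡ 3 (mod 4), so (273/523) = +(523/273).
Reduce top mod 273: now compute (250/273).
Pull out 2: since 273 ≡ 1 (mod 8), (2/273) = +1.
Reciprocity: 125 ≡ 1 and 273 ≡ 1 (mod 4), so (125/273) = +(273/125).
Reduce top mod 125: now compute (23/125).
Reciprocity: 23 ≡ 3 and 125 ≡ 1 (mod 4), so (23/125) = +(125/23).
Reduce top mod 23: now compute (10/23).
Pull out 2: since 23 ≡ 7 (mod 8), (2/23) = +1.
Reciprocity: 5 ≡ 1 and 23 ≡ 3 (mod 4), so (5/23) = +(23/5).
Reduce top mod 5: now compute (3/5).
Reciprocity: 3 ≡ 3 and 5 ≡ 1 (mod 4), so (3/5) = +(5/3).
Reduce top mod 3: now compute (2/3).
Pull out 2: since 3 ≡ 3 (mod 8), (2/3) = -1.
Reached (1/3) = 1. Collecting the sign flips along the way, the symbol is +1.

1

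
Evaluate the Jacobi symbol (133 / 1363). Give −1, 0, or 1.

Reciprocity: 133 ≡ 1 and 1363 ≡ 3 (mod 4), so (133/1363) = +(1363/133).
Reduce top mod 133: now compute (33/133).
Reciprocity: 33 ≡ 1 and 133 ≡ 1 (mod 4), so (33/133) = +(133/33).
Reduce top mod 33: now compute (1/33).
Reached (1/33) = 1. Collecting the sign flips along the way, the symbol is +1.

1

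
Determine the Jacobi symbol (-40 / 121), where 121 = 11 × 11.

1

First reduce: -40 ≡ 81 (mod 121).
Reciprocity: 81 ≡ 1 and 121 ≡ 1 (mod 4), so (81/121) = +(121/81).
Reduce top mod 81: now compute (40/81).
Pull out 2^3: since 81 ≡ 1 (mod 8), (2/81) = +1, so (2/81)^3 = +1.
Reciprocity: 5 ≡ 1 and 81 ≡ 1 (mod 4), so (5/81) = +(81/5).
Reduce top mod 5: now compute (1/5).
Reached (1/5) = 1. Collecting the sign flips along the way, the symbol is +1.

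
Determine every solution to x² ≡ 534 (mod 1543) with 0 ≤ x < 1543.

692, 851

Since 1543 ≡ 3 (mod 4), a square root of 534 is 534^((1543+1)/4) = 534^386 mod 1543.
Repeated squaring: 534^2≡1244, 534^4≡1450, 534^8≡934, 534^16≡561, 534^32≡1492, 534^64≡1058, 534^128≡689, 534^256≡1020 (mod 1543).
534^386 = 534^(256+128+2) ≡ 692 (mod 1543).
Check: 692² = 478864 ≡ 534 (mod 1543). The two roots are 692 and 851.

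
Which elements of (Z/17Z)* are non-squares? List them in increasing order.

3 5 6 7 10 11 12 14

Square k = 1,…,8 (k and 17−k give the same square):
1²=1, 2²=4, 3²=9, 4²=16, 5²≡8, 6²≡2, 7²≡15, 8²≡13 (mod 17).
The residues are {1, 2, 4, 8, 9, 13, 15, 16}; the non-residues are the remaining 8 nonzero classes.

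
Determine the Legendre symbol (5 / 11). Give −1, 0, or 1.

Reciprocity: 5 ≡ 1 and 11 ≡ 3 (mod 4), so (5/11) = +(11/5).
Reduce top mod 5: now compute (1/5).
Reached (1/5) = 1. Collecting the sign flips along the way, the symbol is +1.

1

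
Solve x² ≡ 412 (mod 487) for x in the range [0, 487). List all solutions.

Since 487 ≡ 3 (mod 4), a square root of 412 is 412^((487+1)/4) = 412^122 mod 487.
Repeated squaring: 412^2≡268, 412^4≡235, 412^8≡194, 412^16≡137, 412^32≡263, 412^64≡15 (mod 487).
412^122 = 412^(64+32+16+8+2) ≡ 110 (mod 487).
Check: 110² = 12100 ≡ 412 (mod 487). The two roots are 110 and 377.

110, 377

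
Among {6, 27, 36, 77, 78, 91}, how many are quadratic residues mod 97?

4

(6/97) = +1 → QR.
(27/97) = +1 → QR.
(36/97) = +1 → QR.
(77/97) = -1 → non-residue.
(78/97) = -1 → non-residue.
(91/97) = +1 → QR.
Total quadratic residues among the 6: 4.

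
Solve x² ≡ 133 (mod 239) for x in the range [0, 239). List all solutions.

33, 206

Since 239 ≡ 3 (mod 4), a square root of 133 is 133^((239+1)/4) = 133^60 mod 239.
Repeated squaring: 133^2≡3, 133^4≡9, 133^8≡81, 133^16≡108, 133^32≡192 (mod 239).
133^60 = 133^(32+16+8+4) ≡ 33 (mod 239).
Check: 33² = 1089 ≡ 133 (mod 239). The two roots are 33 and 206.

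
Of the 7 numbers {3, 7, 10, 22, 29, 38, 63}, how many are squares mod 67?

3

(3/67) = -1 → non-residue.
(7/67) = -1 → non-residue.
(10/67) = +1 → QR.
(22/67) = +1 → QR.
(29/67) = +1 → QR.
(38/67) = -1 → non-residue.
(63/67) = -1 → non-residue.
Total quadratic residues among the 7: 3.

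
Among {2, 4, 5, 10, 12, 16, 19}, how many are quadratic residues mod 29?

3

(2/29) = -1 → non-residue.
(4/29) = +1 → QR.
(5/29) = +1 → QR.
(10/29) = -1 → non-residue.
(12/29) = -1 → non-residue.
(16/29) = +1 → QR.
(19/29) = -1 → non-residue.
Total quadratic residues among the 7: 3.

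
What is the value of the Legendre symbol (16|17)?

1

Euler's criterion: (16/17) ≡ 16^8 (mod 17).
16^2 ≡ 1 (mod 17)
16^4 ≡ 1 (mod 17)
16^8 ≡ 1 (mod 17)
16^8 = 16^(8) ≡ 1 (mod 17).
Result is 1, so (16/17) = 1.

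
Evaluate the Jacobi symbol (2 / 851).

-1

Pull out 2: since 851 ≡ 3 (mod 8), (2/851) = -1.
Reached (1/851) = 1. Collecting the sign flips along the way, the symbol is -1.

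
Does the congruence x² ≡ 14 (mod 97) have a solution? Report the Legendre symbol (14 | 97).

-1

Pull out 2: since 97 ≡ 1 (mod 8), (2/97) = +1.
Reciprocity: 7 ≡ 3 and 97 ≡ 1 (mod 4), so (7/97) = +(97/7).
Reduce top mod 7: now compute (6/7).
Pull out 2: since 7 ≡ 7 (mod 8), (2/7) = +1.
Reciprocity: 3 ≡ 3 and 7 ≡ 3 (mod 4), so (3/7) = −(7/3).
Reduce top mod 3: now compute (1/3).
Reached (1/3) = 1. Collecting the sign flips along the way, the symbol is -1.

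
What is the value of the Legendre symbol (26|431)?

-1

Pull out 2: since 431 ≡ 7 (mod 8), (2/431) = +1.
Reciprocity: 13 ≡ 1 and 431 ≡ 3 (mod 4), so (13/431) = +(431/13).
Reduce top mod 13: now compute (2/13).
Pull out 2: since 13 ≡ 5 (mod 8), (2/13) = -1.
Reached (1/13) = 1. Collecting the sign flips along the way, the symbol is -1.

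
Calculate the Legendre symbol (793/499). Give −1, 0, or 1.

Euler's criterion: (793/499) ≡ 294^249 (mod 499).
294^2 ≡ 109 (mod 499)
294^4 ≡ 404 (mod 499)
294^8 ≡ 43 (mod 499)
294^16 ≡ 352 (mod 499)
294^32 ≡ 152 (mod 499)
294^64 ≡ 150 (mod 499)
294^128 ≡ 45 (mod 499)
294^249 = 294^(128+64+32+16+8+1) ≡ 1 (mod 499).
Result is 1, so (793/499) = 1.

1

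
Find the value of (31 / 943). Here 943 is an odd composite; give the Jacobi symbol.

1

Reciprocity: 31 ≡ 3 and 943 ≡ 3 (mod 4), so (31/943) = −(943/31).
Reduce top mod 31: now compute (13/31).
Reciprocity: 13 ≡ 1 and 31 ≡ 3 (mod 4), so (13/31) = +(31/13).
Reduce top mod 13: now compute (5/13).
Reciprocity: 5 ≡ 1 and 13 ≡ 1 (mod 4), so (5/13) = +(13/5).
Reduce top mod 5: now compute (3/5).
Reciprocity: 3 ≡ 3 and 5 ≡ 1 (mod 4), so (3/5) = +(5/3).
Reduce top mod 3: now compute (2/3).
Pull out 2: since 3 ≡ 3 (mod 8), (2/3) = -1.
Reached (1/3) = 1. Collecting the sign flips along the way, the symbol is +1.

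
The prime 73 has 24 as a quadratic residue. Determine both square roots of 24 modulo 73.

30, 43

73 ≡ 1 (mod 4), so we find a root by search.
Trying successive values, 30² = 900 ≡ 24 (mod 73). The other root is 73 − 30 = 43.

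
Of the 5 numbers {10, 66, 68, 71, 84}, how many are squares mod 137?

(10/137) = -1 → non-residue.
(66/137) = -1 → non-residue.
(68/137) = +1 → QR.
(71/137) = -1 → non-residue.
(84/137) = -1 → non-residue.
Total quadratic residues among the 5: 1.

1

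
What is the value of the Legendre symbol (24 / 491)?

-1

Pull out 2^3: since 491 ≡ 3 (mod 8), (2/491) = -1, so (2/491)^3 = -1.
Reciprocity: 3 ≡ 3 and 491 ≡ 3 (mod 4), so (3/491) = −(491/3).
Reduce top mod 3: now compute (2/3).
Pull out 2: since 3 ≡ 3 (mod 8), (2/3) = -1.
Reached (1/3) = 1. Collecting the sign flips along the way, the symbol is -1.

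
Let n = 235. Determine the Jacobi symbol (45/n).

Reciprocity: 45 ≡ 1 and 235 ≡ 3 (mod 4), so (45/235) = +(235/45).
Reduce top mod 45: now compute (10/45).
Pull out 2: since 45 ≡ 5 (mod 8), (2/45) = -1.
Reciprocity: 5 ≡ 1 and 45 ≡ 1 (mod 4), so (5/45) = +(45/5).
Reduce top mod 5: now compute (0/5).
Top reduces to 0: gcd > 1, so the symbol is 0.

0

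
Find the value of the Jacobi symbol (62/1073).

1

Pull out 2: since 1073 ≡ 1 (mod 8), (2/1073) = +1.
Reciprocity: 31 ≡ 3 and 1073 ≡ 1 (mod 4), so (31/1073) = +(1073/31).
Reduce top mod 31: now compute (19/31).
Reciprocity: 19 ≡ 3 and 31 ≡ 3 (mod 4), so (19/31) = −(31/19).
Reduce top mod 19: now compute (12/19).
Pull out 2^2: since 19 ≡ 3 (mod 8), (2/19) = -1, so (2/19)^2 = +1.
Reciprocity: 3 ≡ 3 and 19 ≡ 3 (mod 4), so (3/19) = −(19/3).
Reduce top mod 3: now compute (1/3).
Reached (1/3) = 1. Collecting the sign flips along the way, the symbol is +1.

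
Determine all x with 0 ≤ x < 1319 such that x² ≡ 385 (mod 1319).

179, 1140

Since 1319 ≡ 3 (mod 4), a square root of 385 is 385^((1319+1)/4) = 385^330 mod 1319.
Repeated squaring: 385^2≡497, 385^4≡356, 385^8≡112, 385^16≡673, 385^32≡512, 385^64≡982, 385^128≡135, 385^256≡1078 (mod 1319).
385^330 = 385^(256+64+8+2) ≡ 1140 (mod 1319).
Check: 1140² = 1299600 ≡ 385 (mod 1319). The two roots are 179 and 1140.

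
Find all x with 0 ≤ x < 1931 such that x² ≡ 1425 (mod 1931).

Since 1931 ≡ 3 (mod 4), a square root of 1425 is 1425^((1931+1)/4) = 1425^483 mod 1931.
Repeated squaring: 1425^2≡1144, 1425^4≡1449, 1425^8≡604, 1425^16≡1788, 1425^32≡1139, 1425^64≡1620, 1425^128≡171, 1425^256≡276 (mod 1931).
1425^483 = 1425^(256+128+64+32+2+1) ≡ 1600 (mod 1931).
Check: 1600² = 2560000 ≡ 1425 (mod 1931). The two roots are 331 and 1600.

331, 1600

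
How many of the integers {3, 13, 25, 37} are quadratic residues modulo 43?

(3/43) = -1 → non-residue.
(13/43) = +1 → QR.
(25/43) = +1 → QR.
(37/43) = -1 → non-residue.
Total quadratic residues among the 4: 2.

2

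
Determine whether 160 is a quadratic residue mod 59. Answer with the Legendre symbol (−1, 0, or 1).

-1

First reduce: 160 ≡ 42 (mod 59).
Pull out 2: since 59 ≡ 3 (mod 8), (2/59) = -1.
Reciprocity: 21 ≡ 1 and 59 ≡ 3 (mod 4), so (21/59) = +(59/21).
Reduce top mod 21: now compute (17/21).
Reciprocity: 17 ≡ 1 and 21 ≡ 1 (mod 4), so (17/21) = +(21/17).
Reduce top mod 17: now compute (4/17).
Pull out 2^2: since 17 ≡ 1 (mod 8), (2/17) = +1, so (2/17)^2 = +1.
Reached (1/17) = 1. Collecting the sign flips along the way, the symbol is -1.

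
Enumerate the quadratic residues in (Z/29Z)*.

1, 4, 5, 6, 7, 9, 13, 16, 20, 22, 23, 24, 25, 28

Square k = 1,…,14 (k and 29−k give the same square):
1²=1, 2²=4, 3²=9, 4²=16, 5²=25, 6²≡7, 7²≡20, 8²≡6, 9²≡23, 10²≡13, 11²≡5, 12²≡28, 13²≡24, 14²≡22 (mod 29).
So the quadratic residues mod 29 are {1, 4, 5, 6, 7, 9, 13, 16, 20, 22, 23, 24, 25, 28}.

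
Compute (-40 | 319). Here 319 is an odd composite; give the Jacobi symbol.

First reduce: -40 ≡ 279 (mod 319).
Reciprocity: 279 ≡ 3 and 319 ≡ 3 (mod 4), so (279/319) = −(319/279).
Reduce top mod 279: now compute (40/279).
Pull out 2^3: since 279 ≡ 7 (mod 8), (2/279) = +1, so (2/279)^3 = +1.
Reciprocity: 5 ≡ 1 and 279 ≡ 3 (mod 4), so (5/279) = +(279/5).
Reduce top mod 5: now compute (4/5).
Pull out 2^2: since 5 ≡ 5 (mod 8), (2/5) = -1, so (2/5)^2 = +1.
Reached (1/5) = 1. Collecting the sign flips along the way, the symbol is -1.

-1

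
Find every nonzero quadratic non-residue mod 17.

Square k = 1,…,8 (k and 17−k give the same square):
1²=1, 2²=4, 3²=9, 4²=16, 5²≡8, 6²≡2, 7²≡15, 8²≡13 (mod 17).
The residues are {1, 2, 4, 8, 9, 13, 15, 16}; the non-residues are the remaining 8 nonzero classes.

3, 5, 6, 7, 10, 11, 12, 14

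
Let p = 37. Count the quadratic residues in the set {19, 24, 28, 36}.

2

(19/37) = -1 → non-residue.
(24/37) = -1 → non-residue.
(28/37) = +1 → QR.
(36/37) = +1 → QR.
Total quadratic residues among the 4: 2.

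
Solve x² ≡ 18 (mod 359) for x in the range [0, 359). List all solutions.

57, 302

Since 359 ≡ 3 (mod 4), a square root of 18 is 18^((359+1)/4) = 18^90 mod 359.
Repeated squaring: 18^2≡324, 18^4≡148, 18^8≡5, 18^16≡25, 18^32≡266, 18^64≡33 (mod 359).
18^90 = 18^(64+16+8+2) ≡ 302 (mod 359).
Check: 302² = 91204 ≡ 18 (mod 359). The two roots are 57 and 302.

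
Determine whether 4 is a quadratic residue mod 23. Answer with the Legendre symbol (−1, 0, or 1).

Pull out 2^2: since 23 ≡ 7 (mod 8), (2/23) = +1, so (2/23)^2 = +1.
Reached (1/23) = 1. Collecting the sign flips along the way, the symbol is +1.

1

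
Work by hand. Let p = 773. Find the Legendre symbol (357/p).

Reciprocity: 357 ≡ 1 and 773 ≡ 1 (mod 4), so (357/773) = +(773/357).
Reduce top mod 357: now compute (59/357).
Reciprocity: 59 ≡ 3 and 357 ≡ 1 (mod 4), so (59/357) = +(357/59).
Reduce top mod 59: now compute (3/59).
Reciprocity: 3 ≡ 3 and 59 ≡ 3 (mod 4), so (3/59) = −(59/3).
Reduce top mod 3: now compute (2/3).
Pull out 2: since 3 ≡ 3 (mod 8), (2/3) = -1.
Reached (1/3) = 1. Collecting the sign flips along the way, the symbol is +1.

1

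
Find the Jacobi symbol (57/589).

Reciprocity: 57 ≡ 1 and 589 ≡ 1 (mod 4), so (57/589) = +(589/57).
Reduce top mod 57: now compute (19/57).
Reciprocity: 19 ≡ 3 and 57 ≡ 1 (mod 4), so (19/57) = +(57/19).
Reduce top mod 19: now compute (0/19).
Top reduces to 0: gcd > 1, so the symbol is 0.

0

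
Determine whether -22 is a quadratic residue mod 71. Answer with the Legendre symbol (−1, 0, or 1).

1

Euler's criterion: (-22/71) ≡ 49^35 (mod 71).
49^2 ≡ 58 (mod 71)
49^4 ≡ 27 (mod 71)
49^8 ≡ 19 (mod 71)
49^16 ≡ 6 (mod 71)
49^32 ≡ 36 (mod 71)
49^35 = 49^(32+2+1) ≡ 1 (mod 71).
Result is 1, so (-22/71) = 1.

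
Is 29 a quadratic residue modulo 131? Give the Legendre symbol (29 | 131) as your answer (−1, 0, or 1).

-1

Euler's criterion: (29/131) ≡ 29^65 (mod 131).
29^2 ≡ 55 (mod 131)
29^4 ≡ 12 (mod 131)
29^8 ≡ 13 (mod 131)
29^16 ≡ 38 (mod 131)
29^32 ≡ 3 (mod 131)
29^64 ≡ 9 (mod 131)
29^65 = 29^(64+1) ≡ 130 (mod 131).
Result is 130 ≡ −1, so (29/131) = −1.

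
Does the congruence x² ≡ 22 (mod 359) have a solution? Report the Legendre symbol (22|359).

1

Euler's criterion: (22/359) ≡ 22^179 (mod 359).
22^2 ≡ 125 (mod 359)
22^4 ≡ 188 (mod 359)
22^8 ≡ 162 (mod 359)
22^16 ≡ 37 (mod 359)
22^32 ≡ 292 (mod 359)
22^64 ≡ 181 (mod 359)
22^128 ≡ 92 (mod 359)
22^179 = 22^(128+32+16+2+1) ≡ 1 (mod 359).
Result is 1, so (22/359) = 1.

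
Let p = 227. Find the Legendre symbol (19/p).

1

Euler's criterion: (19/227) ≡ 19^113 (mod 227).
19^2 ≡ 134 (mod 227)
19^4 ≡ 23 (mod 227)
19^8 ≡ 75 (mod 227)
19^16 ≡ 177 (mod 227)
19^32 ≡ 3 (mod 227)
19^64 ≡ 9 (mod 227)
19^113 = 19^(64+32+16+1) ≡ 1 (mod 227).
Result is 1, so (19/227) = 1.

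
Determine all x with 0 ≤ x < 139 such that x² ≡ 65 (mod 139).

64, 75

Since 139 ≡ 3 (mod 4), a square root of 65 is 65^((139+1)/4) = 65^35 mod 139.
Repeated squaring: 65^2≡55, 65^4≡106, 65^8≡116, 65^16≡112, 65^32≡34 (mod 139).
65^35 = 65^(32+2+1) ≡ 64 (mod 139).
Check: 64² = 4096 ≡ 65 (mod 139). The two roots are 64 and 75.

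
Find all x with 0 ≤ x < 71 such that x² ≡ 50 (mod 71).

Since 71 ≡ 3 (mod 4), a square root of 50 is 50^((71+1)/4) = 50^18 mod 71.
Repeated squaring: 50^2≡15, 50^4≡12, 50^8≡2, 50^16≡4 (mod 71).
50^18 = 50^(16+2) ≡ 60 (mod 71).
Check: 60² = 3600 ≡ 50 (mod 71). The two roots are 11 and 60.

11, 60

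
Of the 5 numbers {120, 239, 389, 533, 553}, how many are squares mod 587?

3

(120/587) = +1 → QR.
(239/587) = -1 → non-residue.
(389/587) = -1 → non-residue.
(533/587) = +1 → QR.
(553/587) = +1 → QR.
Total quadratic residues among the 5: 3.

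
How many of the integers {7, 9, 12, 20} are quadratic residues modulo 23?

2

(7/23) = -1 → non-residue.
(9/23) = +1 → QR.
(12/23) = +1 → QR.
(20/23) = -1 → non-residue.
Total quadratic residues among the 4: 2.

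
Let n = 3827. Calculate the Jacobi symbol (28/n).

Pull out 2^2: since 3827 ≡ 3 (mod 8), (2/3827) = -1, so (2/3827)^2 = +1.
Reciprocity: 7 ≡ 3 and 3827 ≡ 3 (mod 4), so (7/3827) = −(3827/7).
Reduce top mod 7: now compute (5/7).
Reciprocity: 5 ≡ 1 and 7 ≡ 3 (mod 4), so (5/7) = +(7/5).
Reduce top mod 5: now compute (2/5).
Pull out 2: since 5 ≡ 5 (mod 8), (2/5) = -1.
Reached (1/5) = 1. Collecting the sign flips along the way, the symbol is +1.

1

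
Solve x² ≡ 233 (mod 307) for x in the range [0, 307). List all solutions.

141, 166

Since 307 ≡ 3 (mod 4), a square root of 233 is 233^((307+1)/4) = 233^77 mod 307.
Repeated squaring: 233^2≡257, 233^4≡44, 233^8≡94, 233^16≡240, 233^32≡191, 233^64≡255 (mod 307).
233^77 = 233^(64+8+4+1) ≡ 141 (mod 307).
Check: 141² = 19881 ≡ 233 (mod 307). The two roots are 141 and 166.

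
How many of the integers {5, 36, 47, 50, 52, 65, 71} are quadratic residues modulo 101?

6

(5/101) = +1 → QR.
(36/101) = +1 → QR.
(47/101) = +1 → QR.
(50/101) = -1 → non-residue.
(52/101) = +1 → QR.
(65/101) = +1 → QR.
(71/101) = +1 → QR.
Total quadratic residues among the 7: 6.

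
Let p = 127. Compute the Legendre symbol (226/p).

1

Euler's criterion: (226/127) ≡ 99^63 (mod 127).
99^2 ≡ 22 (mod 127)
99^4 ≡ 103 (mod 127)
99^8 ≡ 68 (mod 127)
99^16 ≡ 52 (mod 127)
99^32 ≡ 37 (mod 127)
99^63 = 99^(32+16+8+4+2+1) ≡ 1 (mod 127).
Result is 1, so (226/127) = 1.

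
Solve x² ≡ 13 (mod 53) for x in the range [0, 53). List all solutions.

15, 38

53 ≡ 1 (mod 4), so we find a root by search.
Trying successive values, 15² = 225 ≡ 13 (mod 53). The other root is 53 − 15 = 38.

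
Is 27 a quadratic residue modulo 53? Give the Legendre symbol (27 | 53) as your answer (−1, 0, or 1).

Reciprocity: 27 ≡ 3 and 53 ≡ 1 (mod 4), so (27/53) = +(53/27).
Reduce top mod 27: now compute (26/27).
Pull out 2: since 27 ≡ 3 (mod 8), (2/27) = -1.
Reciprocity: 13 ≡ 1 and 27 ≡ 3 (mod 4), so (13/27) = +(27/13).
Reduce top mod 13: now compute (1/13).
Reached (1/13) = 1. Collecting the sign flips along the way, the symbol is -1.

-1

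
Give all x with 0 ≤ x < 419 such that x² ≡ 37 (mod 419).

94, 325

Since 419 ≡ 3 (mod 4), a square root of 37 is 37^((419+1)/4) = 37^105 mod 419.
Repeated squaring: 37^2≡112, 37^4≡393, 37^8≡257, 37^16≡266, 37^32≡364, 37^64≡92 (mod 419).
37^105 = 37^(64+32+8+1) ≡ 325 (mod 419).
Check: 325² = 105625 ≡ 37 (mod 419). The two roots are 94 and 325.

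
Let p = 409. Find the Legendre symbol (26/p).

-1

Euler's criterion: (26/409) ≡ 26^204 (mod 409).
26^2 ≡ 267 (mod 409)
26^4 ≡ 123 (mod 409)
26^8 ≡ 405 (mod 409)
26^16 ≡ 16 (mod 409)
26^32 ≡ 256 (mod 409)
26^64 ≡ 96 (mod 409)
26^128 ≡ 218 (mod 409)
26^204 = 26^(128+64+8+4) ≡ 408 (mod 409).
Result is 408 ≡ −1, so (26/409) = −1.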